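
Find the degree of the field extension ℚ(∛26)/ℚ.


∛26 has minimal polynomial x³ - 26 (irreducible over ℚ since 26 is not a perfect cube)

[ℚ(∛26)/ℚ] = 3


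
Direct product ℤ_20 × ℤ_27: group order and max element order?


|ℤ_20 × ℤ_27| = 20 × 27 = 540
Max element order = lcm(20,27) = 540
Cyclic? Yes (gcd=1)

|ℤ_20×ℤ_27| = 540, max element order = 540


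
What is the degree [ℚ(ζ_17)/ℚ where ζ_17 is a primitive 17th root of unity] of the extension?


[ℚ(ζ_n):ℚ] = deg Φ_n(x) = φ(n). Here φ(17) = 16

[ℚ(ζ_17)/ℚ where ζ_17 is a primitive 17th root of unity] = 16


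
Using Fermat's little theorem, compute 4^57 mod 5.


Fermat's little theorem: if p is prime and gcd(a,p)=1, then a^(p-1) ≡ 1 (mod p)
p = 5 is prime, gcd(4,5) = 1
Reduce exponent: 57 mod 4 = 1
So 4^57 ≡ 4^1 (mod 5)
4^1 mod 5 = 4

4^57 ≡ 4 (mod 5)


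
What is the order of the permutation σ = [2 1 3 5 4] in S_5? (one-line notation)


Cycle decomposition: (1 2) (4 5)
Cycle lengths: 2, 2
Order = lcm(2, 2) = 2

ord(σ) = 2


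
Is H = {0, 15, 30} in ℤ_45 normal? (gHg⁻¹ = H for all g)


H = {0, 15, 30} in ℤ_45
ℤ_45 is abelian; every subgroup of an abelian group is normal

Yes, normal subgroup


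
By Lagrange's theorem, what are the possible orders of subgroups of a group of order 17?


Lagrange's theorem: |H| divides |G|
|G| = 17
Divisors of 17: 1, 17

Possible subgroup orders: {1, 17}


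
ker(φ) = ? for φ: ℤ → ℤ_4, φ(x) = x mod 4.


Kernel = preimage of identity
ker(φ) = {x ∈ ℤ : x ≡ 0 (mod 4)} = 4ℤ = {0, ±4, ±8, ...}

ker(φ) = 4ℤ


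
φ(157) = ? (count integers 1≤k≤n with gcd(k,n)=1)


Factor n: 157 = 157
φ(n) = n · ∏(1 - 1/p) over distinct primes p | n
φ(157) = 157 · (1 - 1/157) = 156

φ(157) = 156


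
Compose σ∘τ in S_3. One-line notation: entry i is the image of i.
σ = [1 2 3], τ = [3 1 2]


σ∘τ: apply τ first, then σ
1 →τ 3 →σ 3
2 →τ 1 →σ 1
3 →τ 2 →σ 2

σ∘τ = [3 1 2]


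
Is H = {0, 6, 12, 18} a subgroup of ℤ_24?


Subgroup test for H = {0, 6, 12, 18} in (ℤ_24, +):
(1) 0 ∈ H? Yes
(2) Closure: for all a,b ∈ H, (a+b) mod 24 ∈ H? Yes
(3) Inverses: for all a ∈ H, -a mod 24 ∈ H? Yes

Yes, H is a subgroup of ℤ_24


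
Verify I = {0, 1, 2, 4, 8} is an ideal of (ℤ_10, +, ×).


Check ideal conditions for I = {0, 1, 2, 4, 8} in ℤ_10:
(1) I is an additive subgroup? No
(2) For r ∈ ℤ_10 and a ∈ I: r·a ∈ I? No  [counterexample: r=2, a=8, r·a mod 10 = 6 ∉ I]

No, I is not an ideal of ℤ_10


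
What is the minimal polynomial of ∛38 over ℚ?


∛38 satisfies x³ - 38 = 0, irreducible over ℚ (no rational root; 38 is not a perfect cube)

Minimal polynomial: x³ - 38


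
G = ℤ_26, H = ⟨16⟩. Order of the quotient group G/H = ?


|⟨16⟩| = n / gcd(16, 26) = 26 / 2 = 13
H is normal (ℤ_26 is abelian).
|G/H| = |G| / |H| = 26 / 13 = 2

|G/H| = 2


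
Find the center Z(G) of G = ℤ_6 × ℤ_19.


Z(G) = {g ∈ G | gx = xg for all x ∈ G}
Direct product of abelian groups is abelian, so Z(G) = G

Z(ℤ_6 × ℤ_19) = ℤ_6 × ℤ_19


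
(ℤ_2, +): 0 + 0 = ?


Operation: addition mod 2
0 + 0 = (a + b) mod 2 with a = 0, b = 0

0 + 0 = 0


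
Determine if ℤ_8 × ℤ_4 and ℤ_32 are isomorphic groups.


Comparing ℤ_8 × ℤ_4 and ℤ_32:
gcd(8,4) = 4 ≠ 1. Max element order in ℤ_8×ℤ_4 is lcm(8,4) = 8 < 32, so it has no element of order 32

No, ℤ_8 × ℤ_4 ≇ ℤ_32


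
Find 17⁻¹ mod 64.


Use the extended Euclidean algorithm to write 1 = 17·s + 64·t; then s mod 64 is the inverse.
Euclidean algorithm:
  17 = 0·64 + 17
  64 = 3·17 + 13
  17 = 1·13 + 4
  13 = 3·4 + 1
  4 = 4·1 + 0
gcd(17,64) = 1
Back-substitution gives: 17·(-15) + 64·(4) = 1
So 17⁻¹ ≡ -15 ≡ 49 (mod 64)
Check: 17 × 49 = 833 ≡ 1 (mod 64) ✓

17⁻¹ ≡ 49 (mod 64)


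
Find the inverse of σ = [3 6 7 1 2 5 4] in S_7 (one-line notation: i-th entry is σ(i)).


To find σ⁻¹, swap domain and range:
σ(1) = 3 → σ⁻¹(3) = 1
σ(2) = 6 → σ⁻¹(6) = 2
σ(3) = 7 → σ⁻¹(7) = 3
σ(4) = 1 → σ⁻¹(1) = 4
σ(5) = 2 → σ⁻¹(2) = 5
σ(6) = 5 → σ⁻¹(5) = 6
σ(7) = 4 → σ⁻¹(4) = 7

σ⁻¹ = [4 5 1 7 6 2 3]


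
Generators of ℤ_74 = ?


g generates ℤ_n iff gcd(g,n) = 1
Prime factors of 74: 2, 37
Generators are g ∈ {1,...,73} not divisible by any of these primes.
Generators: {1, 3, 5, 7, 9, 11, 13, 15, 17, 19, 21, 23, 25, 27, 29, 31, 33, 35, 39, 41, 43, 45, 47, 49, 51, 53, 55, 57, 59, 61, 63, 65, 67, 69, 71, 73}
Number of generators = φ(74) = 36

Generators of ℤ_74 = {1, 3, 5, 7, 9, 11, 13, 15, 17, 19, 21, 23, 25, 27, 29, 31, 33, 35, 39, 41, 43, 45, 47, 49, 51, 53, 55, 57, 59, 61, 63, 65, 67, 69, 71, 73}


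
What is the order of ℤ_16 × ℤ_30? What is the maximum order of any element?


|ℤ_16 × ℤ_30| = 16 × 30 = 480
Max element order = lcm(16,30) = 240
Cyclic? No (gcd=2)

|ℤ_16×ℤ_30| = 480, max element order = 240


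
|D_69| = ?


|D_n| = 2n (n rotations and n reflections)
|D_69| = 2×69 = 138

|D_69| = 138


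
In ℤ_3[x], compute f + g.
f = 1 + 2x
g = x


Add coefficients mod 3:
x^0: 1 + 0 = 1 (mod 3)
x^1: 2 + 1 = 0 (mod 3)
Result: 1

f + g = 1


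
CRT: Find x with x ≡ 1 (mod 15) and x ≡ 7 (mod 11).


m₁ = 15, m₂ = 11, gcd = 1, so CRT applies. M = m₁·m₂ = 165
Let M₁ = M/m₁ = 11, M₂ = M/m₂ = 15
Find y₁ ≡ M₁⁻¹ (mod m₁): 11⁻¹ ≡ 11 (mod 15)
Find y₂ ≡ M₂⁻¹ (mod m₂): 15⁻¹ ≡ 3 (mod 11)
x = a₁·M₁·y₁ + a₂·M₂·y₂ = 1·11·11 + 7·15·3 = 436
Reduce mod 165: x ≡ 106
Check: 106 mod 15 = 1 ✓, 106 mod 11 = 7 ✓

x ≡ 106 (mod 165)


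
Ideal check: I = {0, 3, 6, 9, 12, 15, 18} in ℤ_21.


Check ideal conditions for I = {0, 3, 6, 9, 12, 15, 18} in ℤ_21:
(1) I is an additive subgroup? Yes
(2) For r ∈ ℤ_21 and a ∈ I: r·a ∈ I? Yes

Yes, I is an ideal of ℤ_21


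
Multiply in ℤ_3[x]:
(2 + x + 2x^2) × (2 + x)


Expand and collect like terms; reduce coefficients mod 3:
x^0: 2·2 = 4 ≡ 1 (mod 3)
x^1: 2·1 + 1·2 = 4 ≡ 1 (mod 3)
x^2: 1·1 + 2·2 = 5 ≡ 2 (mod 3)
x^3: 2·1 = 2 ≡ 2 (mod 3)
Result: 1 + x + 2x^2 + 2x^3

f · g = 1 + x + 2x^2 + 2x^3


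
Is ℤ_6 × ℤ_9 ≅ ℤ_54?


Comparing ℤ_6 × ℤ_9 and ℤ_54:
gcd(6,9) = 3 ≠ 1. Max element order in ℤ_6×ℤ_9 is lcm(6,9) = 18 < 54, so it has no element of order 54

No, ℤ_6 × ℤ_9 ≇ ℤ_54


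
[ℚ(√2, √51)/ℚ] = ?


[ℚ(√2,√51):ℚ] = [ℚ(√2,√51):ℚ(√2)]·[ℚ(√2):ℚ] = 2·2 = 4

[ℚ(√2, √51)/ℚ] = 4


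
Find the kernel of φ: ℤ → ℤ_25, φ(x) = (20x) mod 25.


Kernel = preimage of identity
ker(φ) = {x ∈ ℤ : 20x ≡ 0 (mod 25)}. gcd(20,25) = 5, so 20x ≡ 0 (mod 25) ⟺ x ≡ 0 (mod 25/5 = 5). Hence ker(φ) = 5ℤ

ker(φ) = 5ℤ


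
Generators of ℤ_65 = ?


g generates ℤ_n iff gcd(g,n) = 1
Prime factors of 65: 5, 13
Generators are g ∈ {1,...,64} not divisible by any of these primes.
Generators: {1, 2, 3, 4, 6, 7, 8, 9, 11, 12, 14, 16, 17, 18, 19, 21, 22, 23, 24, 27, 28, 29, 31, 32, 33, 34, 36, 37, 38, 41, 42, 43, 44, 46, 47, 48, 49, 51, 53, 54, 56, 57, 58, 59, 61, 62, 63, 64}
Number of generators = φ(65) = 48

Generators of ℤ_65 = {1, 2, 3, 4, 6, 7, 8, 9, 11, 12, 14, 16, 17, 18, 19, 21, 22, 23, 24, 27, 28, 29, 31, 32, 33, 34, 36, 37, 38, 41, 42, 43, 44, 46, 47, 48, 49, 51, 53, 54, 56, 57, 58, 59, 61, 62, 63, 64}


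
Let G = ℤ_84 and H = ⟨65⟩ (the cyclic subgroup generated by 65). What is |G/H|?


|⟨65⟩| = n / gcd(65, 84) = 84 / 1 = 84
H is normal (ℤ_84 is abelian).
|G/H| = |G| / |H| = 84 / 84 = 1

|G/H| = 1


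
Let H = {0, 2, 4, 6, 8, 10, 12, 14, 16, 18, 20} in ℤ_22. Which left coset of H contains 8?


8 + H = {8 + h (mod 22) : h ∈ H}
8+0=8, 8+2=10, 8+4=12, 8+6=14, 8+8=16, 8+10=18, 8+12=20, 8+14=0, 8+16=2, 8+18=4, 8+20=6
8 + H = {0, 2, 4, 6, 8, 10, 12, 14, 16, 18, 20} = 0 + H

8 + H = {0, 2, 4, 6, 8, 10, 12, 14, 16, 18, 20}


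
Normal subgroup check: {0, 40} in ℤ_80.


H = {0, 40} in ℤ_80
ℤ_80 is abelian; every subgroup of an abelian group is normal

Yes, normal subgroup


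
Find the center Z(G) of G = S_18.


Z(G) = {g ∈ G | gx = xg for all x ∈ G}
S_n is non-abelian for n ≥ 3; Z(S_18) is trivial

Z(S_18) = {e}


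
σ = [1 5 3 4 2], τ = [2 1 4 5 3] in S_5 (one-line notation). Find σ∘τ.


σ∘τ: apply τ first, then σ
1 →τ 2 →σ 5
2 →τ 1 →σ 1
3 →τ 4 →σ 4
4 →τ 5 →σ 2
5 →τ 3 →σ 3

σ∘τ = [5 1 4 2 3]


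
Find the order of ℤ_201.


ℤ_n has n elements.

|ℤ_201| = 201


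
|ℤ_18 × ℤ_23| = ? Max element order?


|ℤ_18 × ℤ_23| = 18 × 23 = 414
Max element order = lcm(18,23) = 414
Cyclic? Yes (gcd=1)

|ℤ_18×ℤ_23| = 414, max element order = 414


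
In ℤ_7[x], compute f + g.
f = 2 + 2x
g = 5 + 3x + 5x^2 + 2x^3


Add coefficients mod 7:
x^0: 2 + 5 = 0 (mod 7)
x^1: 2 + 3 = 5 (mod 7)
x^2: 0 + 5 = 5 (mod 7)
x^3: 0 + 2 = 2 (mod 7)
Result: 5x + 5x^2 + 2x^3

f + g = 5x + 5x^2 + 2x^3


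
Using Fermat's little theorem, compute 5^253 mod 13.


Fermat's little theorem: if p is prime and gcd(a,p)=1, then a^(p-1) ≡ 1 (mod p)
p = 13 is prime, gcd(5,13) = 1
Reduce exponent: 253 mod 12 = 1
So 5^253 ≡ 5^1 (mod 13)
5^1 mod 13 = 5

5^253 ≡ 5 (mod 13)


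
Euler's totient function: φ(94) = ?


Factor n: 94 = 2 × 47
φ(n) = n · ∏(1 - 1/p) over distinct primes p | n
φ(94) = 94 · (1 - 1/2) · (1 - 1/47) = 46

φ(94) = 46


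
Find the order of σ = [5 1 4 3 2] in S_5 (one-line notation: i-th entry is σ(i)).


Cycle decomposition: (1 5 2) (3 4)
Cycle lengths: 3, 2
Order = lcm(3, 2) = 6

ord(σ) = 6


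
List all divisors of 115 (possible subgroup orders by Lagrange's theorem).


Lagrange's theorem: |H| divides |G|
|G| = 115
Divisors of 115: 1, 5, 23, 115

Possible subgroup orders: {1, 5, 23, 115}


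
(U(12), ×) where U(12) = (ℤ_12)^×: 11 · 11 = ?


Operation: multiplication mod 12
11 · 11 = (a × b) mod 12 with a = 11, b = 11

11 · 11 = 1


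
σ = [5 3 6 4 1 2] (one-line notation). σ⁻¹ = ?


To find σ⁻¹, swap domain and range:
σ(1) = 5 → σ⁻¹(5) = 1
σ(2) = 3 → σ⁻¹(3) = 2
σ(3) = 6 → σ⁻¹(6) = 3
σ(4) = 4 → σ⁻¹(4) = 4
σ(5) = 1 → σ⁻¹(1) = 5
σ(6) = 2 → σ⁻¹(2) = 6

σ⁻¹ = [5 6 2 4 1 3]


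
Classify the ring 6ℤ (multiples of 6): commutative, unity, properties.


6ℤ is a commutative ring under +,× but has no multiplicative identity (1 ∉ 6ℤ); it has no zero divisors, but without unity it is not an integral domain
Commutative: Yes
Integral domain: No
Has unity: No

6ℤ (multiples of 6): Commutative=Yes, Unity=No


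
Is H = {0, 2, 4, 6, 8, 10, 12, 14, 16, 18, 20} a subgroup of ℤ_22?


Subgroup test for H = {0, 2, 4, 6, 8, 10, 12, 14, 16, 18, 20} in (ℤ_22, +):
(1) 0 ∈ H? Yes
(2) Closure: for all a,b ∈ H, (a+b) mod 22 ∈ H? Yes
(3) Inverses: for all a ∈ H, -a mod 22 ∈ H? Yes

Yes, H is a subgroup of ℤ_22


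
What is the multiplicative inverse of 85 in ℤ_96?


Use the extended Euclidean algorithm to write 1 = 85·s + 96·t; then s mod 96 is the inverse.
Euclidean algorithm:
  85 = 0·96 + 85
  96 = 1·85 + 11
  85 = 7·11 + 8
  11 = 1·8 + 3
  8 = 2·3 + 2
  3 = 1·2 + 1
  2 = 2·1 + 0
gcd(85,96) = 1
Back-substitution gives: 85·(-35) + 96·(31) = 1
So 85⁻¹ ≡ -35 ≡ 61 (mod 96)
Check: 85 × 61 = 5185 ≡ 1 (mod 96) ✓

85⁻¹ ≡ 61 (mod 96)


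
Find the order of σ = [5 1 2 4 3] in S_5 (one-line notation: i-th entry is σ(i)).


Cycle decomposition: (1 5 3 2)
Cycle lengths: 4
Order = lcm(4) = 4

ord(σ) = 4


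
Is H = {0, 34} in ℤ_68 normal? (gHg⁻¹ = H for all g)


H = {0, 34} in ℤ_68
ℤ_68 is abelian; every subgroup of an abelian group is normal

Yes, normal subgroup


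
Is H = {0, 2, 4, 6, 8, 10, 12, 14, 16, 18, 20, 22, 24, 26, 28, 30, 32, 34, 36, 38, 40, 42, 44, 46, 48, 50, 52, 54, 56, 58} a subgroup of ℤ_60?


Subgroup test for H = {0, 2, 4, 6, 8, 10, 12, 14, 16, 18, 20, 22, 24, 26, 28, 30, 32, 34, 36, 38, 40, 42, 44, 46, 48, 50, 52, 54, 56, 58} in (ℤ_60, +):
(1) 0 ∈ H? Yes
(2) Closure: for all a,b ∈ H, (a+b) mod 60 ∈ H? Yes
(3) Inverses: for all a ∈ H, -a mod 60 ∈ H? Yes

Yes, H is a subgroup of ℤ_60


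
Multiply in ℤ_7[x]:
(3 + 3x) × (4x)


Expand and collect like terms; reduce coefficients mod 7:
x^0: 3·0 = 0 ≡ 0 (mod 7)
x^1: 3·4 + 3·0 = 12 ≡ 5 (mod 7)
x^2: 3·4 = 12 ≡ 5 (mod 7)
Result: 5x + 5x^2

f · g = 5x + 5x^2


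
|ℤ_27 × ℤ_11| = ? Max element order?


|ℤ_27 × ℤ_11| = 27 × 11 = 297
Max element order = lcm(27,11) = 297
Cyclic? Yes (gcd=1)

|ℤ_27×ℤ_11| = 297, max element order = 297


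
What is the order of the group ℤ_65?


ℤ_n has n elements.

|ℤ_65| = 65


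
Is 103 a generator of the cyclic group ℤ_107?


g generates ℤ_n iff gcd(g, n) = 1
gcd(103, 107) = 1
Since gcd = 1, 103 is a generator.

Yes, 103 generates ℤ_107


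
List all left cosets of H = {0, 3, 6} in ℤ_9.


H = {0, 3, 6}, |H| = 3
Number of cosets = |G|/|H| = 9/3 = 3
0 + H = {0, 3, 6}
1 + H = {1, 4, 7}
2 + H = {2, 5, 8}

Cosets: 0+H={0,3,6}; 1+H={1,4,7}; 2+H={2,5,8}


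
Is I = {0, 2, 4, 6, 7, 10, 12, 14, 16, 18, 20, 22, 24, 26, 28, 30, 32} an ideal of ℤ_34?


Check ideal conditions for I = {0, 2, 4, 6, 7, 10, 12, 14, 16, 18, 20, 22, 24, 26, 28, 30, 32} in ℤ_34:
(1) I is an additive subgroup? No
(2) For r ∈ ℤ_34 and a ∈ I: r·a ∈ I? No  [counterexample: r=2, a=4, r·a mod 34 = 8 ∉ I]

No, I is not an ideal of ℤ_34


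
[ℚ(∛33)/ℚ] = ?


∛33 has minimal polynomial x³ - 33 (irreducible over ℚ since 33 is not a perfect cube)

[ℚ(∛33)/ℚ] = 3


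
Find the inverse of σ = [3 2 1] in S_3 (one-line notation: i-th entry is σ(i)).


To find σ⁻¹, swap domain and range:
σ(1) = 3 → σ⁻¹(3) = 1
σ(2) = 2 → σ⁻¹(2) = 2
σ(3) = 1 → σ⁻¹(1) = 3

σ⁻¹ = [3 2 1]


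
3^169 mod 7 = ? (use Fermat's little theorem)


Fermat's little theorem: if p is prime and gcd(a,p)=1, then a^(p-1) ≡ 1 (mod p)
p = 7 is prime, gcd(3,7) = 1
Reduce exponent: 169 mod 6 = 1
So 3^169 ≡ 3^1 (mod 7)
3^1 mod 7 = 3

3^169 ≡ 3 (mod 7)


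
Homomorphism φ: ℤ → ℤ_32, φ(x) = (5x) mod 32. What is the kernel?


Kernel = preimage of identity
ker(φ) = {x ∈ ℤ : 5x ≡ 0 (mod 32)}. gcd(5,32) = 1, so 5x ≡ 0 (mod 32) ⟺ x ≡ 0 (mod 32/1 = 32). Hence ker(φ) = 32ℤ

ker(φ) = 32ℤ


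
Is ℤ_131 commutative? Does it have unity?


ℤ_131 is a commutative ring with unity 1; 131 is prime, so ℤ_131 is a field (hence an integral domain)
Commutative: Yes
Integral domain: Yes
Has unity: Yes

ℤ_131: Commutative=Yes, Unity=Yes


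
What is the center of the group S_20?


Z(G) = {g ∈ G | gx = xg for all x ∈ G}
S_n is non-abelian for n ≥ 3; Z(S_20) is trivial

Z(S_20) = {e}


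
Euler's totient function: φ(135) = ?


Factor n: 135 = 3^3 × 5
φ(n) = n · ∏(1 - 1/p) over distinct primes p | n
φ(135) = 135 · (1 - 1/3) · (1 - 1/5) = 72

φ(135) = 72


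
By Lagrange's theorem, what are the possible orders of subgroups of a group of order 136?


Lagrange's theorem: |H| divides |G|
|G| = 136
Divisors of 136: 1, 2, 4, 8, 17, 34, 68, 136

Possible subgroup orders: {1, 2, 4, 8, 17, 34, 68, 136}


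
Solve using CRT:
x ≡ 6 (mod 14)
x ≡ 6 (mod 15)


m₁ = 14, m₂ = 15, gcd = 1, so CRT applies. M = m₁·m₂ = 210
Let M₁ = M/m₁ = 15, M₂ = M/m₂ = 14
Find y₁ ≡ M₁⁻¹ (mod m₁): 15⁻¹ ≡ 1 (mod 14)
Find y₂ ≡ M₂⁻¹ (mod m₂): 14⁻¹ ≡ 14 (mod 15)
x = a₁·M₁·y₁ + a₂·M₂·y₂ = 6·15·1 + 6·14·14 = 1266
Reduce mod 210: x ≡ 6
Check: 6 mod 14 = 6 ✓, 6 mod 15 = 6 ✓

x ≡ 6 (mod 210)


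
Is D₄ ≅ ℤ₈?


Comparing D₄ and ℤ₈:
D₄ is non-abelian, ℤ₈ is abelian

No, D₄ ≇ ℤ₈


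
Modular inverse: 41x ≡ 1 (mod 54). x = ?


Use the extended Euclidean algorithm to write 1 = 41·s + 54·t; then s mod 54 is the inverse.
Euclidean algorithm:
  41 = 0·54 + 41
  54 = 1·41 + 13
  41 = 3·13 + 2
  13 = 6·2 + 1
  2 = 2·1 + 0
gcd(41,54) = 1
Back-substitution gives: 41·(-25) + 54·(19) = 1
So 41⁻¹ ≡ -25 ≡ 29 (mod 54)
Check: 41 × 29 = 1189 ≡ 1 (mod 54) ✓

41⁻¹ ≡ 29 (mod 54)


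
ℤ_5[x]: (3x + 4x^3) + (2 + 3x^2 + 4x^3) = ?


Add coefficients mod 5:
x^0: 0 + 2 = 2 (mod 5)
x^1: 3 + 0 = 3 (mod 5)
x^2: 0 + 3 = 3 (mod 5)
x^3: 4 + 4 = 3 (mod 5)
Result: 2 + 3x + 3x^2 + 3x^3

f + g = 2 + 3x + 3x^2 + 3x^3


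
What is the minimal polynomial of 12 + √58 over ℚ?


Let α = 12 + √58. Then α - 12 = √58, so (α - 12)² = 58, giving α² - 24α + 86 = 0. Degree 2 and α ∉ ℚ, so this is the minimal polynomial.

Minimal polynomial: x² - 24x + 86


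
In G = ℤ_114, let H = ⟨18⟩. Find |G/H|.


|⟨18⟩| = n / gcd(18, 114) = 114 / 6 = 19
H is normal (ℤ_114 is abelian).
|G/H| = |G| / |H| = 114 / 19 = 6

|G/H| = 6


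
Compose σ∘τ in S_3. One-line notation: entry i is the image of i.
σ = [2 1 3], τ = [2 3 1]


σ∘τ: apply τ first, then σ
1 →τ 2 →σ 1
2 →τ 3 →σ 3
3 →τ 1 →σ 2

σ∘τ = [1 3 2]


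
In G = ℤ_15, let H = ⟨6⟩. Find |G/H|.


|⟨6⟩| = n / gcd(6, 15) = 15 / 3 = 5
H is normal (ℤ_15 is abelian).
|G/H| = |G| / |H| = 15 / 5 = 3

|G/H| = 3


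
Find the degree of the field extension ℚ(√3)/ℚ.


√3 has minimal polynomial x² - 3 (irreducible over ℚ since 3 is squarefree)

[ℚ(√3)/ℚ] = 2


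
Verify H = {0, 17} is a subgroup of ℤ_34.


Subgroup test for H = {0, 17} in (ℤ_34, +):
(1) 0 ∈ H? Yes
(2) Closure: for all a,b ∈ H, (a+b) mod 34 ∈ H? Yes
(3) Inverses: for all a ∈ H, -a mod 34 ∈ H? Yes

Yes, H is a subgroup of ℤ_34


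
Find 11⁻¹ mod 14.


Use the extended Euclidean algorithm to write 1 = 11·s + 14·t; then s mod 14 is the inverse.
Euclidean algorithm:
  11 = 0·14 + 11
  14 = 1·11 + 3
  11 = 3·3 + 2
  3 = 1·2 + 1
  2 = 2·1 + 0
gcd(11,14) = 1
Back-substitution gives: 11·(-5) + 14·(4) = 1
So 11⁻¹ ≡ -5 ≡ 9 (mod 14)
Check: 11 × 9 = 99 ≡ 1 (mod 14) ✓

11⁻¹ ≡ 9 (mod 14)


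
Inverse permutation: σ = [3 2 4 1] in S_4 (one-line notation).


To find σ⁻¹, swap domain and range:
σ(1) = 3 → σ⁻¹(3) = 1
σ(2) = 2 → σ⁻¹(2) = 2
σ(3) = 4 → σ⁻¹(4) = 3
σ(4) = 1 → σ⁻¹(1) = 4

σ⁻¹ = [4 2 1 3]


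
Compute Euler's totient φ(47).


Factor n: 47 = 47
φ(n) = n · ∏(1 - 1/p) over distinct primes p | n
φ(47) = 47 · (1 - 1/47) = 46

φ(47) = 46


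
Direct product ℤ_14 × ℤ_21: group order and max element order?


|ℤ_14 × ℤ_21| = 14 × 21 = 294
Max element order = lcm(14,21) = 42
Cyclic? No (gcd=7)

|ℤ_14×ℤ_21| = 294, max element order = 42


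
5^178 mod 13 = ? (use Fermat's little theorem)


Fermat's little theorem: if p is prime and gcd(a,p)=1, then a^(p-1) ≡ 1 (mod p)
p = 13 is prime, gcd(5,13) = 1
Reduce exponent: 178 mod 12 = 10
So 5^178 ≡ 5^10 (mod 13)
5^10 mod 13 = 12

5^178 ≡ 12 (mod 13)


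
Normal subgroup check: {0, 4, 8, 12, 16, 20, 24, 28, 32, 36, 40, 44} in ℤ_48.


H = {0, 4, 8, 12, 16, 20, 24, 28, 32, 36, 40, 44} in ℤ_48
ℤ_48 is abelian; every subgroup of an abelian group is normal

Yes, normal subgroup


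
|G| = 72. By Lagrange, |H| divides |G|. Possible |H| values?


Lagrange's theorem: |H| divides |G|
|G| = 72
Divisors of 72: 1, 2, 3, 4, 6, 8, 9, 12, 18, 24, 36, 72

Possible subgroup orders: {1, 2, 3, 4, 6, 8, 9, 12, 18, 24, 36, 72}


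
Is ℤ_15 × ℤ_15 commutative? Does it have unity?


Direct product ring; commutative with unity (1,1); but (1,0)·(0,1) = (0,0) gives zero divisors, so not an integral domain
Commutative: Yes
Integral domain: No
Has unity: Yes

ℤ_15 × ℤ_15: Commutative=Yes, Unity=Yes


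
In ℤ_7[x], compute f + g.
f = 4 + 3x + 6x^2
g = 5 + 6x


Add coefficients mod 7:
x^0: 4 + 5 = 2 (mod 7)
x^1: 3 + 6 = 2 (mod 7)
x^2: 6 + 0 = 6 (mod 7)
Result: 2 + 2x + 6x^2

f + g = 2 + 2x + 6x^2


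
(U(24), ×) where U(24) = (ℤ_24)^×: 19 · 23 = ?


Operation: multiplication mod 24
19 · 23 = (a × b) mod 24 with a = 19, b = 23

19 · 23 = 5


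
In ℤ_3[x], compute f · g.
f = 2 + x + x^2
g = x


Expand and collect like terms; reduce coefficients mod 3:
x^0: 2·0 = 0 ≡ 0 (mod 3)
x^1: 2·1 + 1·0 = 2 ≡ 2 (mod 3)
x^2: 1·1 + 1·0 = 1 ≡ 1 (mod 3)
x^3: 1·1 = 1 ≡ 1 (mod 3)
Result: 2x + x^2 + x^3

f · g = 2x + x^2 + x^3


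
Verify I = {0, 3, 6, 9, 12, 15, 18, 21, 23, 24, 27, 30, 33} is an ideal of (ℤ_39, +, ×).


Check ideal conditions for I = {0, 3, 6, 9, 12, 15, 18, 21, 23, 24, 27, 30, 33} in ℤ_39:
(1) I is an additive subgroup? No
(2) For r ∈ ℤ_39 and a ∈ I: r·a ∈ I? No  [counterexample: r=2, a=18, r·a mod 39 = 36 ∉ I]

No, I is not an ideal of ℤ_39


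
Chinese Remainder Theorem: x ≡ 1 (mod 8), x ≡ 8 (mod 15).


m₁ = 8, m₂ = 15, gcd = 1, so CRT applies. M = m₁·m₂ = 120
Let M₁ = M/m₁ = 15, M₂ = M/m₂ = 8
Find y₁ ≡ M₁⁻¹ (mod m₁): 15⁻¹ ≡ 7 (mod 8)
Find y₂ ≡ M₂⁻¹ (mod m₂): 8⁻¹ ≡ 2 (mod 15)
x = a₁·M₁·y₁ + a₂·M₂·y₂ = 1·15·7 + 8·8·2 = 233
Reduce mod 120: x ≡ 113
Check: 113 mod 8 = 1 ✓, 113 mod 15 = 8 ✓

x ≡ 113 (mod 120)


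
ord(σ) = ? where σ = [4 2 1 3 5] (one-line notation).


Cycle decomposition: (1 4 3)
Cycle lengths: 3
Order = lcm(3) = 3

ord(σ) = 3


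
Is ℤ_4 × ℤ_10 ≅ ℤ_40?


Comparing ℤ_4 × ℤ_10 and ℤ_40:
gcd(4,10) = 2 ≠ 1. Max element order in ℤ_4×ℤ_10 is lcm(4,10) = 20 < 40, so it has no element of order 40

No, ℤ_4 × ℤ_10 ≇ ℤ_40


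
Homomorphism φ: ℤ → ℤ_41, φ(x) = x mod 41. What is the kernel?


Kernel = preimage of identity
ker(φ) = {x ∈ ℤ : x ≡ 0 (mod 41)} = 41ℤ = {0, ±41, ±82, ...}

ker(φ) = 41ℤ


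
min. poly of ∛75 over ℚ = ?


∛75 satisfies x³ - 75 = 0, irreducible over ℚ (no rational root; 75 is not a perfect cube)

Minimal polynomial: x³ - 75


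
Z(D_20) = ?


Z(G) = {g ∈ G | gx = xg for all x ∈ G}
For even n, Z(D_n) = {e, r^(n/2)}: the 180° rotation r^10 commutes with every reflection and rotation

Z(D_20) = {e, r^10}


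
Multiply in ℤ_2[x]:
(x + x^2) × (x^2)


Expand and collect like terms; reduce coefficients mod 2:
x^0: 0·0 = 0 ≡ 0 (mod 2)
x^1: 0·0 + 1·0 = 0 ≡ 0 (mod 2)
x^2: 0·1 + 1·0 + 1·0 = 0 ≡ 0 (mod 2)
x^3: 1·1 + 1·0 = 1 ≡ 1 (mod 2)
x^4: 1·1 = 1 ≡ 1 (mod 2)
Result: x^3 + x^4

f · g = x^3 + x^4


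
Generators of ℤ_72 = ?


g generates ℤ_n iff gcd(g,n) = 1
Prime factors of 72: 2, 3
Generators are g ∈ {1,...,71} not divisible by any of these primes.
Generators: {1, 5, 7, 11, 13, 17, 19, 23, 25, 29, 31, 35, 37, 41, 43, 47, 49, 53, 55, 59, 61, 65, 67, 71}
Number of generators = φ(72) = 24

Generators of ℤ_72 = {1, 5, 7, 11, 13, 17, 19, 23, 25, 29, 31, 35, 37, 41, 43, 47, 49, 53, 55, 59, 61, 65, 67, 71}


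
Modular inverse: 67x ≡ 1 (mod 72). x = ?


Use the extended Euclidean algorithm to write 1 = 67·s + 72·t; then s mod 72 is the inverse.
Euclidean algorithm:
  67 = 0·72 + 67
  72 = 1·67 + 5
  67 = 13·5 + 2
  5 = 2·2 + 1
  2 = 2·1 + 0
gcd(67,72) = 1
Back-substitution gives: 67·(-29) + 72·(27) = 1
So 67⁻¹ ≡ -29 ≡ 43 (mod 72)
Check: 67 × 43 = 2881 ≡ 1 (mod 72) ✓

67⁻¹ ≡ 43 (mod 72)


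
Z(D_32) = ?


Z(G) = {g ∈ G | gx = xg for all x ∈ G}
For even n, Z(D_n) = {e, r^(n/2)}: the 180° rotation r^16 commutes with every reflection and rotation

Z(D_32) = {e, r^16}


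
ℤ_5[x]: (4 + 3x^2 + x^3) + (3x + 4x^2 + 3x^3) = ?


Add coefficients mod 5:
x^0: 4 + 0 = 4 (mod 5)
x^1: 0 + 3 = 3 (mod 5)
x^2: 3 + 4 = 2 (mod 5)
x^3: 1 + 3 = 4 (mod 5)
Result: 4 + 3x + 2x^2 + 4x^3

f + g = 4 + 3x + 2x^2 + 4x^3


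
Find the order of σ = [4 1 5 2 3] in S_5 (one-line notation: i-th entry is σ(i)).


Cycle decomposition: (1 4 2) (3 5)
Cycle lengths: 3, 2
Order = lcm(3, 2) = 6

ord(σ) = 6


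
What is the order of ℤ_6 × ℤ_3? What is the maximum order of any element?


|ℤ_6 × ℤ_3| = 6 × 3 = 18
Max element order = lcm(6,3) = 6
Cyclic? No (gcd=3)

|ℤ_6×ℤ_3| = 18, max element order = 6


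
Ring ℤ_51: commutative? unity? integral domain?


ℤ_51 is a commutative ring with unity 1; 51 = 3×17 is composite, so 3·17 ≡ 0 gives zero divisors (not an integral domain)
Commutative: Yes
Integral domain: No
Has unity: Yes

ℤ_51: Commutative=Yes, Unity=Yes


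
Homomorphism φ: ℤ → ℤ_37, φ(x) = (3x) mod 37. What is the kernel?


Kernel = preimage of identity
ker(φ) = {x ∈ ℤ : 3x ≡ 0 (mod 37)}. gcd(3,37) = 1, so 3x ≡ 0 (mod 37) ⟺ x ≡ 0 (mod 37/1 = 37). Hence ker(φ) = 37ℤ

ker(φ) = 37ℤ


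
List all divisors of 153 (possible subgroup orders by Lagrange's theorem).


Lagrange's theorem: |H| divides |G|
|G| = 153
Divisors of 153: 1, 3, 9, 17, 51, 153

Possible subgroup orders: {1, 3, 9, 17, 51, 153}


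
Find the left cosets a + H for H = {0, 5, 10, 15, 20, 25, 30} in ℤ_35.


H = {0, 5, 10, 15, 20, 25, 30}, |H| = 7
Number of cosets = |G|/|H| = 35/7 = 5
0 + H = {0, 5, 10, 15, 20, 25, 30}
1 + H = {1, 6, 11, 16, 21, 26, 31}
2 + H = {2, 7, 12, 17, 22, 27, 32}
3 + H = {3, 8, 13, 18, 23, 28, 33}
4 + H = {4, 9, 14, 19, 24, 29, 34}

Cosets: 0+H={0,5,10,15,20,25,30}; 1+H={1,6,11,16,21,26,31}; 2+H={2,7,12,17,22,27,32}; 3+H={3,8,13,18,23,28,33}; 4+H={4,9,14,19,24,29,34}


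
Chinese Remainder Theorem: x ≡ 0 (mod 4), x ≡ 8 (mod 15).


m₁ = 4, m₂ = 15, gcd = 1, so CRT applies. M = m₁·m₂ = 60
Let M₁ = M/m₁ = 15, M₂ = M/m₂ = 4
Find y₁ ≡ M₁⁻¹ (mod m₁): 15⁻¹ ≡ 3 (mod 4)
Find y₂ ≡ M₂⁻¹ (mod m₂): 4⁻¹ ≡ 4 (mod 15)
x = a₁·M₁·y₁ + a₂·M₂·y₂ = 0·15·3 + 8·4·4 = 128
Reduce mod 60: x ≡ 8
Check: 8 mod 4 = 0 ✓, 8 mod 15 = 8 ✓

x ≡ 8 (mod 60)


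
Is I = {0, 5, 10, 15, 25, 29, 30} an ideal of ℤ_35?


Check ideal conditions for I = {0, 5, 10, 15, 25, 29, 30} in ℤ_35:
(1) I is an additive subgroup? No
(2) For r ∈ ℤ_35 and a ∈ I: r·a ∈ I? No  [counterexample: r=2, a=10, r·a mod 35 = 20 ∉ I]

No, I is not an ideal of ℤ_35


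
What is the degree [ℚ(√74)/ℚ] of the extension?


√74 has minimal polynomial x² - 74 (irreducible over ℚ since 74 is squarefree)

[ℚ(√74)/ℚ] = 2


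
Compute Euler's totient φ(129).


Factor n: 129 = 3 × 43
φ(n) = n · ∏(1 - 1/p) over distinct primes p | n
φ(129) = 129 · (1 - 1/3) · (1 - 1/43) = 84

φ(129) = 84


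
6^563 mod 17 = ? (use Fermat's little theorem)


Fermat's little theorem: if p is prime and gcd(a,p)=1, then a^(p-1) ≡ 1 (mod p)
p = 17 is prime, gcd(6,17) = 1
Reduce exponent: 563 mod 16 = 3
So 6^563 ≡ 6^3 (mod 17)
6^3 mod 17 = 12

6^563 ≡ 12 (mod 17)


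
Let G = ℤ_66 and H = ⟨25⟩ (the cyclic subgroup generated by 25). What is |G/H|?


|⟨25⟩| = n / gcd(25, 66) = 66 / 1 = 66
H is normal (ℤ_66 is abelian).
|G/H| = |G| / |H| = 66 / 66 = 1

|G/H| = 1


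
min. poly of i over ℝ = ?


i satisfies x² + 1 = 0, irreducible over ℝ

Minimal polynomial: x² + 1


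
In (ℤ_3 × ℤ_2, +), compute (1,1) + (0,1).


Operation: componentwise addition mod (3, 2)
(1,1) + (0,1) = ((a₁+b₁) mod 3, (a₂+b₂) mod 2) with a = (1,1), b = (0,1)

(1,1) + (0,1) = (1,0)


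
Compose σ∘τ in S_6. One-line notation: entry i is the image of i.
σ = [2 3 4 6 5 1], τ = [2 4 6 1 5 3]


σ∘τ: apply τ first, then σ
1 →τ 2 →σ 3
2 →τ 4 →σ 6
3 →τ 6 →σ 1
4 →τ 1 →σ 2
5 →τ 5 →σ 5
6 →τ 3 →σ 4

σ∘τ = [3 6 1 2 5 4]


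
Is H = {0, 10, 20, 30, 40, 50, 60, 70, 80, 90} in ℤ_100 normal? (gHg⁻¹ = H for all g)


H = {0, 10, 20, 30, 40, 50, 60, 70, 80, 90} in ℤ_100
ℤ_100 is abelian; every subgroup of an abelian group is normal

Yes, normal subgroup


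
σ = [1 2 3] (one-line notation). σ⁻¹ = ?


To find σ⁻¹, swap domain and range:
σ(1) = 1 → σ⁻¹(1) = 1
σ(2) = 2 → σ⁻¹(2) = 2
σ(3) = 3 → σ⁻¹(3) = 3

σ⁻¹ = [1 2 3]


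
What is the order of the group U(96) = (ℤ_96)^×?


U(n) is the group of units mod n; |U(n)| = φ(n)
|U(96)| = φ(96) = 32

|U(96) = (ℤ_96)^×| = 32


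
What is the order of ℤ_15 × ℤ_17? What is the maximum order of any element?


|ℤ_15 × ℤ_17| = 15 × 17 = 255
Max element order = lcm(15,17) = 255
Cyclic? Yes (gcd=1)

|ℤ_15×ℤ_17| = 255, max element order = 255


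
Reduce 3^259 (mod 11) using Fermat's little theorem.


Fermat's little theorem: if p is prime and gcd(a,p)=1, then a^(p-1) ≡ 1 (mod p)
p = 11 is prime, gcd(3,11) = 1
Reduce exponent: 259 mod 10 = 9
So 3^259 ≡ 3^9 (mod 11)
3^9 mod 11 = 4

3^259 ≡ 4 (mod 11)


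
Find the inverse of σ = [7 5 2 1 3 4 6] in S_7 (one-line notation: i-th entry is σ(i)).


To find σ⁻¹, swap domain and range:
σ(1) = 7 → σ⁻¹(7) = 1
σ(2) = 5 → σ⁻¹(5) = 2
σ(3) = 2 → σ⁻¹(2) = 3
σ(4) = 1 → σ⁻¹(1) = 4
σ(5) = 3 → σ⁻¹(3) = 5
σ(6) = 4 → σ⁻¹(4) = 6
σ(7) = 6 → σ⁻¹(6) = 7

σ⁻¹ = [4 3 5 6 2 7 1]


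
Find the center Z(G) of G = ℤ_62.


Z(G) = {g ∈ G | gx = xg for all x ∈ G}
ℤ_62 is abelian, so Z(G) = G

Z(ℤ_62) = ℤ_62


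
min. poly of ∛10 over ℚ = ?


∛10 satisfies x³ - 10 = 0, irreducible over ℚ (no rational root; 10 is not a perfect cube)

Minimal polynomial: x³ - 10


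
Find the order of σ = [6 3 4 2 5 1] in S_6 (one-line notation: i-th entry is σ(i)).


Cycle decomposition: (1 6) (2 3 4)
Cycle lengths: 2, 3
Order = lcm(2, 3) = 6

ord(σ) = 6


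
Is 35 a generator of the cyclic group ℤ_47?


g generates ℤ_n iff gcd(g, n) = 1
gcd(35, 47) = 1
Since gcd = 1, 35 is a generator.

Yes, 35 generates ℤ_47


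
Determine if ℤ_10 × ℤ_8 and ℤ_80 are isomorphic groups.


Comparing ℤ_10 × ℤ_8 and ℤ_80:
gcd(10,8) = 2 ≠ 1. Max element order in ℤ_10×ℤ_8 is lcm(10,8) = 40 < 80, so it has no element of order 80

No, ℤ_10 × ℤ_8 ≇ ℤ_80


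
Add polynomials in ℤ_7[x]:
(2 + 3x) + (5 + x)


Add coefficients mod 7:
x^0: 2 + 5 = 0 (mod 7)
x^1: 3 + 1 = 4 (mod 7)
Result: 4x

f + g = 4x


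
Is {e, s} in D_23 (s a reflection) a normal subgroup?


H = {e, s} in D_23 (s a reflection)
r·s·r⁻¹ = sr⁻² ≠ s for n ≥ 3, so {e, s} is not closed under conjugation

No, not a normal subgroup


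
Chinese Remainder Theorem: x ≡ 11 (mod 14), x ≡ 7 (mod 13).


m₁ = 14, m₂ = 13, gcd = 1, so CRT applies. M = m₁·m₂ = 182
Let M₁ = M/m₁ = 13, M₂ = M/m₂ = 14
Find y₁ ≡ M₁⁻¹ (mod m₁): 13⁻¹ ≡ 13 (mod 14)
Find y₂ ≡ M₂⁻¹ (mod m₂): 14⁻¹ ≡ 1 (mod 13)
x = a₁·M₁·y₁ + a₂·M₂·y₂ = 11·13·13 + 7·14·1 = 1957
Reduce mod 182: x ≡ 137
Check: 137 mod 14 = 11 ✓, 137 mod 13 = 7 ✓

x ≡ 137 (mod 182)


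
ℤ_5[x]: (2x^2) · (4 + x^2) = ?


Expand and collect like terms; reduce coefficients mod 5:
x^0: 0·4 = 0 ≡ 0 (mod 5)
x^1: 0·0 + 0·4 = 0 ≡ 0 (mod 5)
x^2: 0·1 + 0·0 + 2·4 = 8 ≡ 3 (mod 5)
x^3: 0·1 + 2·0 = 0 ≡ 0 (mod 5)
x^4: 2·1 = 2 ≡ 2 (mod 5)
Result: 3x^2 + 2x^4

f · g = 3x^2 + 2x^4


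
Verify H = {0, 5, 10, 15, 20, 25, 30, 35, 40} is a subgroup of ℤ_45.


Subgroup test for H = {0, 5, 10, 15, 20, 25, 30, 35, 40} in (ℤ_45, +):
(1) 0 ∈ H? Yes
(2) Closure: for all a,b ∈ H, (a+b) mod 45 ∈ H? Yes
(3) Inverses: for all a ∈ H, -a mod 45 ∈ H? Yes

Yes, H is a subgroup of ℤ_45


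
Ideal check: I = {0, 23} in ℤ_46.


Check ideal conditions for I = {0, 23} in ℤ_46:
(1) I is an additive subgroup? Yes
(2) For r ∈ ℤ_46 and a ∈ I: r·a ∈ I? Yes

Yes, I is an ideal of ℤ_46


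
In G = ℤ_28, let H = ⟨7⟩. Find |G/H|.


|⟨7⟩| = n / gcd(7, 28) = 28 / 7 = 4
H is normal (ℤ_28 is abelian).
|G/H| = |G| / |H| = 28 / 4 = 7

|G/H| = 7


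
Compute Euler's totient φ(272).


Factor n: 272 = 2^4 × 17
φ(n) = n · ∏(1 - 1/p) over distinct primes p | n
φ(272) = 272 · (1 - 1/2) · (1 - 1/17) = 128

φ(272) = 128


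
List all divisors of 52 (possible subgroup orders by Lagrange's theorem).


Lagrange's theorem: |H| divides |G|
|G| = 52
Divisors of 52: 1, 2, 4, 13, 26, 52

Possible subgroup orders: {1, 2, 4, 13, 26, 52}


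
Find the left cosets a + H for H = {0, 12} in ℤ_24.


H = {0, 12}, |H| = 2
Number of cosets = |G|/|H| = 24/2 = 12
0 + H = {0, 12}
1 + H = {1, 13}
2 + H = {2, 14}
3 + H = {3, 15}
4 + H = {4, 16}
5 + H = {5, 17}
6 + H = {6, 18}
7 + H = {7, 19}
8 + H = {8, 20}
9 + H = {9, 21}
10 + H = {10, 22}
11 + H = {11, 23}

Cosets: 0+H={0,12}; 1+H={1,13}; 2+H={2,14}; 3+H={3,15}; 4+H={4,16}; 5+H={5,17}; 6+H={6,18}; 7+H={7,19}; 8+H={8,20}; 9+H={9,21}; 10+H={10,22}; 11+H={11,23}


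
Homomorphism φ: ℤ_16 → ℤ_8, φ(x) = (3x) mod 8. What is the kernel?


Kernel = preimage of identity
ker(φ) = {x ∈ ℤ_16 : 3x ≡ 0 (mod 8)}. Since 8 | 16, φ is well-defined. The kernel is the cyclic subgroup ⟨8⟩ of ℤ_16 (order 2), i.e. {0, 8}

ker(φ) = {0, 8}


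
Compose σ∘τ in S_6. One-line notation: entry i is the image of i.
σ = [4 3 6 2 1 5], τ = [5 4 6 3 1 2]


σ∘τ: apply τ first, then σ
1 →τ 5 →σ 1
2 →τ 4 →σ 2
3 →τ 6 →σ 5
4 →τ 3 →σ 6
5 →τ 1 →σ 4
6 →τ 2 →σ 3

σ∘τ = [1 2 5 6 4 3]


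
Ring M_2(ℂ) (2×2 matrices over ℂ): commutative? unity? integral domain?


Matrix multiplication is non-commutative for n ≥ 2; the identity matrix I is the unity; singular matrices give zero divisors, so not an integral domain
Commutative: No
Integral domain: No
Has unity: Yes

M_2(ℂ) (2×2 matrices over ℂ): Commutative=No, Unity=Yes


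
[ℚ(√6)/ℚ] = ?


√6 has minimal polynomial x² - 6 (irreducible over ℚ since 6 is squarefree)

[ℚ(√6)/ℚ] = 2


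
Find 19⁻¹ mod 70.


Use the extended Euclidean algorithm to write 1 = 19·s + 70·t; then s mod 70 is the inverse.
Euclidean algorithm:
  19 = 0·70 + 19
  70 = 3·19 + 13
  19 = 1·13 + 6
  13 = 2·6 + 1
  6 = 6·1 + 0
gcd(19,70) = 1
Back-substitution gives: 19·(-11) + 70·(3) = 1
So 19⁻¹ ≡ -11 ≡ 59 (mod 70)
Check: 19 × 59 = 1121 ≡ 1 (mod 70) ✓

19⁻¹ ≡ 59 (mod 70)


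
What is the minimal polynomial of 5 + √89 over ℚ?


Let α = 5 + √89. Then α - 5 = √89, so (α - 5)² = 89, giving α² - 10α - 64 = 0. Degree 2 and α ∉ ℚ, so this is the minimal polynomial.

Minimal polynomial: x² - 10x - 64


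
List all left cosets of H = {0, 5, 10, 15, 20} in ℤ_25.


H = {0, 5, 10, 15, 20}, |H| = 5
Number of cosets = |G|/|H| = 25/5 = 5
0 + H = {0, 5, 10, 15, 20}
1 + H = {1, 6, 11, 16, 21}
2 + H = {2, 7, 12, 17, 22}
3 + H = {3, 8, 13, 18, 23}
4 + H = {4, 9, 14, 19, 24}

Cosets: 0+H={0,5,10,15,20}; 1+H={1,6,11,16,21}; 2+H={2,7,12,17,22}; 3+H={3,8,13,18,23}; 4+H={4,9,14,19,24}


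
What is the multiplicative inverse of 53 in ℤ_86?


Use the extended Euclidean algorithm to write 1 = 53·s + 86·t; then s mod 86 is the inverse.
Euclidean algorithm:
  53 = 0·86 + 53
  86 = 1·53 + 33
  53 = 1·33 + 20
  33 = 1·20 + 13
  20 = 1·13 + 7
  13 = 1·7 + 6
  7 = 1·6 + 1
  6 = 6·1 + 0
gcd(53,86) = 1
Back-substitution gives: 53·(13) + 86·(-8) = 1
So 53⁻¹ ≡ 13 ≡ 13 (mod 86)
Check: 53 × 13 = 689 ≡ 1 (mod 86) ✓

53⁻¹ ≡ 13 (mod 86)


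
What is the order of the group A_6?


|A_n| = n!/2 (even permutations)
|A_6| = 6!/2 = 720/2 = 360

|A_6| = 360


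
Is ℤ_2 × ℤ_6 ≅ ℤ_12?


Comparing ℤ_2 × ℤ_6 and ℤ_12:
gcd(2,6) = 2 ≠ 1. Max element order in ℤ_2×ℤ_6 is lcm(2,6) = 6 < 12, so it has no element of order 12

No, ℤ_2 × ℤ_6 ≇ ℤ_12


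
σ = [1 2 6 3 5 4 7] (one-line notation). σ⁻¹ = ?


To find σ⁻¹, swap domain and range:
σ(1) = 1 → σ⁻¹(1) = 1
σ(2) = 2 → σ⁻¹(2) = 2
σ(3) = 6 → σ⁻¹(6) = 3
σ(4) = 3 → σ⁻¹(3) = 4
σ(5) = 5 → σ⁻¹(5) = 5
σ(6) = 4 → σ⁻¹(4) = 6
σ(7) = 7 → σ⁻¹(7) = 7

σ⁻¹ = [1 2 4 6 5 3 7]


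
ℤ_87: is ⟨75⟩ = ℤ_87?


g generates ℤ_n iff gcd(g, n) = 1
gcd(75, 87) = 3
Since gcd = 3 ≠ 1, ⟨75⟩ has order 29 < 87, so 75 is not a generator.

No, 75 does not generate ℤ_87


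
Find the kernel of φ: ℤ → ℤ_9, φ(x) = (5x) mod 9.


Kernel = preimage of identity
ker(φ) = {x ∈ ℤ : 5x ≡ 0 (mod 9)}. gcd(5,9) = 1, so 5x ≡ 0 (mod 9) ⟺ x ≡ 0 (mod 9/1 = 9). Hence ker(φ) = 9ℤ

ker(φ) = 9ℤ


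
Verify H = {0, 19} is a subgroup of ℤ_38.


Subgroup test for H = {0, 19} in (ℤ_38, +):
(1) 0 ∈ H? Yes
(2) Closure: for all a,b ∈ H, (a+b) mod 38 ∈ H? Yes
(3) Inverses: for all a ∈ H, -a mod 38 ∈ H? Yes

Yes, H is a subgroup of ℤ_38


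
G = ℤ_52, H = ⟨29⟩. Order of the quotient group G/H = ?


|⟨29⟩| = n / gcd(29, 52) = 52 / 1 = 52
H is normal (ℤ_52 is abelian).
|G/H| = |G| / |H| = 52 / 52 = 1

|G/H| = 1


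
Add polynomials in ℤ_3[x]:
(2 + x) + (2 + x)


Add coefficients mod 3:
x^0: 2 + 2 = 1 (mod 3)
x^1: 1 + 1 = 2 (mod 3)
Result: 1 + 2x

f + g = 1 + 2x


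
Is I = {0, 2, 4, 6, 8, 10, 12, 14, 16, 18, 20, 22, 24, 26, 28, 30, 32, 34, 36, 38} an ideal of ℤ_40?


Check ideal conditions for I = {0, 2, 4, 6, 8, 10, 12, 14, 16, 18, 20, 22, 24, 26, 28, 30, 32, 34, 36, 38} in ℤ_40:
(1) I is an additive subgroup? Yes
(2) For r ∈ ℤ_40 and a ∈ I: r·a ∈ I? Yes

Yes, I is an ideal of ℤ_40


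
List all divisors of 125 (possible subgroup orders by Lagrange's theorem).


Lagrange's theorem: |H| divides |G|
|G| = 125
Divisors of 125: 1, 5, 25, 125

Possible subgroup orders: {1, 5, 25, 125}


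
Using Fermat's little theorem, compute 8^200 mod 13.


Fermat's little theorem: if p is prime and gcd(a,p)=1, then a^(p-1) ≡ 1 (mod p)
p = 13 is prime, gcd(8,13) = 1
Reduce exponent: 200 mod 12 = 8
So 8^200 ≡ 8^8 (mod 13)
8^8 mod 13 = 1

8^200 ≡ 1 (mod 13)


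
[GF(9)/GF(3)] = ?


GF(9) = GF(3^2), so the extension degree is 2

[GF(9)/GF(3)] = 2


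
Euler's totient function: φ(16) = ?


φ(n) = count of k ∈ {1,...,n} with gcd(k,n)=1
Coprimes to 16: {1, 3, 5, 7, 9, 11, 13, 15}
Count: 8

φ(16) = 8


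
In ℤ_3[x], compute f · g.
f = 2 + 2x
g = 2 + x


Expand and collect like terms; reduce coefficients mod 3:
x^0: 2·2 = 4 ≡ 1 (mod 3)
x^1: 2·1 + 2·2 = 6 ≡ 0 (mod 3)
x^2: 2·1 = 2 ≡ 2 (mod 3)
Result: 1 + 2x^2

f · g = 1 + 2x^2


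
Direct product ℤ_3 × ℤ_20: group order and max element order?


|ℤ_3 × ℤ_20| = 3 × 20 = 60
Max element order = lcm(3,20) = 60
Cyclic? Yes (gcd=1)

|ℤ_3×ℤ_20| = 60, max element order = 60


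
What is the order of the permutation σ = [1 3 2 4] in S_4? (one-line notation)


Cycle decomposition: (2 3)
Cycle lengths: 2
Order = lcm(2) = 2

ord(σ) = 2


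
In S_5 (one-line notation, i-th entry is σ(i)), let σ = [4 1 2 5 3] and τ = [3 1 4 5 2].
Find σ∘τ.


σ∘τ: apply τ first, then σ
1 →τ 3 →σ 2
2 →τ 1 →σ 4
3 →τ 4 →σ 5
4 →τ 5 →σ 3
5 →τ 2 →σ 1

σ∘τ = [2 4 5 3 1]


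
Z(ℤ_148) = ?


Z(G) = {g ∈ G | gx = xg for all x ∈ G}
ℤ_148 is abelian, so Z(G) = G

Z(ℤ_148) = ℤ_148


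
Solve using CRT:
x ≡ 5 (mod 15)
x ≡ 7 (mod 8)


m₁ = 15, m₂ = 8, gcd = 1, so CRT applies. M = m₁·m₂ = 120
Let M₁ = M/m₁ = 8, M₂ = M/m₂ = 15
Find y₁ ≡ M₁⁻¹ (mod m₁): 8⁻¹ ≡ 2 (mod 15)
Find y₂ ≡ M₂⁻¹ (mod m₂): 15⁻¹ ≡ 7 (mod 8)
x = a₁·M₁·y₁ + a₂·M₂·y₂ = 5·8·2 + 7·15·7 = 815
Reduce mod 120: x ≡ 95
Check: 95 mod 15 = 5 ✓, 95 mod 8 = 7 ✓

x ≡ 95 (mod 120)
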